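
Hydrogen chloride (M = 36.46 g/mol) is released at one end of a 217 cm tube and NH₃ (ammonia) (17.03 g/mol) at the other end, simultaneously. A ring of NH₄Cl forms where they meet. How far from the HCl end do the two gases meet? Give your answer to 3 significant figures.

88.1 cm

Graham's law gives d_HCl/d_NH₃ = rate_HCl/rate_NH₃ = √(M_NH₃/M_HCl) = √(17.03/36.46) = 0.6834.
With d_HCl + d_NH₃ = 217 cm, d_NH₃ = 217/(1 + 0.6834) = 128.9 cm.
d_HCl = 217 − 128.9 = 88.1 cm.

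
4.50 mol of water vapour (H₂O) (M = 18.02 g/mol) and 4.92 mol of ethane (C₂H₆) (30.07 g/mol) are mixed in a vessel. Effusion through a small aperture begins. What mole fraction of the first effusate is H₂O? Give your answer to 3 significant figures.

0.542

The effusion rate of species i is ∝ p_i/√M_i ∝ n_i/√M_i.
So x_H₂O in the escaping gas = (n_H₂O/√M_H₂O) / Σ(n_i/√M_i)
= (4.50/√18.02) / (4.50/√18.02 + 4.92/√30.07) = 1.060/(1.060 + 0.8972) = 0.542.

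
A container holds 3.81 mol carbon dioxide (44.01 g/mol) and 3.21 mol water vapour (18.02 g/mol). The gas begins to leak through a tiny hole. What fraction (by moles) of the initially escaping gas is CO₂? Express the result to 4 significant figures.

0.4317

The effusion rate of species i is ∝ p_i/√M_i ∝ n_i/√M_i.
Mole fraction of CO₂ in the effusate = (n_CO₂/√M_CO₂) / (n_CO₂/√M_CO₂ + n_H₂O/√M_H₂O)
= (3.81/√44.01) / (3.81/√44.01 + 3.21/√18.02) = 0.5743/(0.5743 + 0.7562) = 0.4317.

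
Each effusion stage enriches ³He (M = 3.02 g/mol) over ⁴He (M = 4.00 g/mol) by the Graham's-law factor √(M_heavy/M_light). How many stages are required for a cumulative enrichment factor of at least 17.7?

Per stage α = (4.00/3.02)^(1/2) = 1.32450^0.5, giving ln α = 0.1405.
Need α^N ≥ 17.7 ⇒ N ≥ ln(17.7) / ln α = 2.874 / 0.1405 = 20.45.
So at least 21 stages are needed.

21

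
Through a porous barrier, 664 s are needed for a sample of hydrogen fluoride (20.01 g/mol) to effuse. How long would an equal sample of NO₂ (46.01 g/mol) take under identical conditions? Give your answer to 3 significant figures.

1010 s

From Graham's law, t_NO₂/t_HF = √(M_NO₂/M_HF) = √(46.01/20.01) = √2.299 = 1.516.
So the time for NO₂ is 664 × 1.516 = 1010 s.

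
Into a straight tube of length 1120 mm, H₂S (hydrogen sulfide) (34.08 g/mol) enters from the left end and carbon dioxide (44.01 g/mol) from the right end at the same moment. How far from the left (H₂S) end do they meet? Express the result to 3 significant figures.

In equal time, each gas travels a distance ∝ its rate ∝ 1/√M, so d_H₂S/d_CO₂ = √(M_CO₂/M_H₂S) = √(44.01/34.08) = 1.136.
With d_H₂S + d_CO₂ = 1120 mm, d_CO₂ = 1120/(1 + 1.136) = 524.2 mm.
d_H₂S = 1120 − 524.2 = 596 mm.

596 mm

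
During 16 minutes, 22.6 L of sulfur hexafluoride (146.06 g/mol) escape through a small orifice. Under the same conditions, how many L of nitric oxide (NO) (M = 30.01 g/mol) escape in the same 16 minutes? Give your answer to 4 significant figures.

Graham's law gives rate_NO/rate_SF₆ = √(M_SF₆/M_NO) = √(146.06/30.01) = √4.867 = 2.206.
So the volume for NO is 22.6 × 2.206 = 49.86 L.

49.86 L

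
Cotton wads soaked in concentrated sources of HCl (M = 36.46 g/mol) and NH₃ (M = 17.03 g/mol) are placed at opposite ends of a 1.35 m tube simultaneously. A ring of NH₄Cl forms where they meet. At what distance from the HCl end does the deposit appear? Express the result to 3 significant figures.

Distances travelled in equal time are proportional to diffusion rates, so d_HCl/d_NH₃ = √(M_NH₃/M_HCl) = √(17.03/36.46) = 0.6834.
With d_HCl + d_NH₃ = 1.35 m, d_NH₃ = 1.35/(1 + 0.6834) = 0.8019 m.
d_HCl = 1.35 − 0.8019 = 0.548 m.

0.548 m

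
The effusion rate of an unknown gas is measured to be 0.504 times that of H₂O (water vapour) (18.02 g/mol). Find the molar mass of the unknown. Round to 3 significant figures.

70.9 g/mol

Graham's law gives rate_X/rate_H₂O = √(M_H₂O/M_X).
0.504 = √(18.02/M_X)
M_X = 18.02 / 0.504² = 18.02 / 0.2540 = 70.9 g/mol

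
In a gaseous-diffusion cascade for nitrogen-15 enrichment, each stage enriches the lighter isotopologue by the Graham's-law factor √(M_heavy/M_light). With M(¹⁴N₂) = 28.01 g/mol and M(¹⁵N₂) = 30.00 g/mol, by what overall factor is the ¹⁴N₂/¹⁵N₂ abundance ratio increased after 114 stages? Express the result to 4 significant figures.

Overall factor = α^114 with α = √(30.00/28.01), i.e. (30.00/28.01)^(114/2).
= 1.07105^57 = 50.01.

50.01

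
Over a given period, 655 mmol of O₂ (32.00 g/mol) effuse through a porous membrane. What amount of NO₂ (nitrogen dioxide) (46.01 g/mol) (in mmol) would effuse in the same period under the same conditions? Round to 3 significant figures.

From Graham's law, rate_NO₂/rate_O₂ = √(M_O₂/M_NO₂) = √(32.00/46.01) = √0.6955 = 0.8340.
So the amount for NO₂ is 655 × 0.8340 = 546 mmol.

546 mmol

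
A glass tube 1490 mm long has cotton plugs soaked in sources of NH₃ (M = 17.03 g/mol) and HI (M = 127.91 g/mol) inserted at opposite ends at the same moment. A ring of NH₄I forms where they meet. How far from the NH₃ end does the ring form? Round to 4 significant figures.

1092 mm

Distances travelled in equal time are proportional to diffusion rates, so d_NH₃/d_HI = √(M_HI/M_NH₃) = √(127.91/17.03) = 2.741.
With d_NH₃ + d_HI = 1490 mm, d_HI = 1490/(1 + 2.741) = 398.3 mm.
d_NH₃ = 1490 − 398.3 = 1092 mm.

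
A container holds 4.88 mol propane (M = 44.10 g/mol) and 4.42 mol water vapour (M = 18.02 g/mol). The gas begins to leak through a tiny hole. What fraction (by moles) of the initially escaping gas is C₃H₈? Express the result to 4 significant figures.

0.4138

Effusion rate of each component ∝ n_i/√M_i (partial pressure × 1/√M).
Mole fraction of C₃H₈ in the effusate = (n_C₃H₈/√M_C₃H₈) / (n_C₃H₈/√M_C₃H₈ + n_H₂O/√M_H₂O)
= (4.88/√44.10) / (4.88/√44.10 + 4.42/√18.02) = 0.7349/(0.7349 + 1.041) = 0.4138.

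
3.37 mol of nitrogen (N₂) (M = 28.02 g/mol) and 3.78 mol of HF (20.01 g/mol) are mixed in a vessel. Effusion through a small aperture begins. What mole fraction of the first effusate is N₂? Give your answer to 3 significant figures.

Rate_i ∝ x_i/√M_i (Graham's law weighted by mole fraction), so the effusate composition follows n_i/√M_i.
So x_N₂ in the escaping gas = (n_N₂/√M_N₂) / Σ(n_i/√M_i)
= (3.37/√28.02) / (3.37/√28.02 + 3.78/√20.01) = 0.6366/(0.6366 + 0.8450) = 0.430.

0.430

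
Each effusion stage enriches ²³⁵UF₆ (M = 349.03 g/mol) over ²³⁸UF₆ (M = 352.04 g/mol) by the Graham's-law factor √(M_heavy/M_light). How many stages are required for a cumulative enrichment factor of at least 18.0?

Per stage α = (352.04/349.03)^(1/2) = 1.00862^0.5, giving ln α = 0.004293.
Need α^N ≥ 18.0 ⇒ N ≥ ln(18.0) / ln α = 2.890 / 0.004293 = 673.20.
Rounding up, N = 674 stages.

674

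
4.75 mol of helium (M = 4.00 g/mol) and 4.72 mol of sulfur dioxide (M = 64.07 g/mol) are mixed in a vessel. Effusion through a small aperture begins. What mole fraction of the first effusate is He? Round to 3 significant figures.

Rate_i ∝ x_i/√M_i (Graham's law weighted by mole fraction), so the effusate composition follows n_i/√M_i.
So x_He in the escaping gas = (n_He/√M_He) / Σ(n_i/√M_i)
= (4.75/√4.00) / (4.75/√4.00 + 4.72/√64.07) = 2.375/(2.375 + 0.5897) = 0.801.

0.801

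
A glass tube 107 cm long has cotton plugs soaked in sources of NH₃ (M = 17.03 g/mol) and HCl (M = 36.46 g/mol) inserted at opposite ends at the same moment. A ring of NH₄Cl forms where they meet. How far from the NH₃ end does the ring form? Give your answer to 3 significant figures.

Distances travelled in equal time are proportional to diffusion rates, so d_NH₃/d_HCl = √(M_HCl/M_NH₃) = √(36.46/17.03) = 1.463.
With d_NH₃ + d_HCl = 107 cm, d_HCl = 107/(1 + 1.463) = 43.44 cm.
d_NH₃ = 107 − 43.44 = 63.6 cm.

63.6 cm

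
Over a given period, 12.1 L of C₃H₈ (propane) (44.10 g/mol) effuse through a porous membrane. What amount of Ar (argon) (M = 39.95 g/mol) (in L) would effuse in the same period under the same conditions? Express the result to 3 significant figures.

From Graham's law, rate_Ar/rate_C₃H₈ = √(M_C₃H₈/M_Ar) = √(44.10/39.95) = √1.104 = 1.051.
So the volume for Ar is 12.1 × 1.051 = 12.7 L.

12.7 L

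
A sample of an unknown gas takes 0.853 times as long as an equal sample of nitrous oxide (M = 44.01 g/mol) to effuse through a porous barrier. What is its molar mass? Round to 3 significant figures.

Since effusion rate ∝ 1/√M, t_X/t_N₂O = √(M_X/M_N₂O).
0.853 = √(M_X/44.01)
M_X = 44.01 × 0.853² = 44.01 × 0.7276 = 32.0 g/mol

32.0 g/mol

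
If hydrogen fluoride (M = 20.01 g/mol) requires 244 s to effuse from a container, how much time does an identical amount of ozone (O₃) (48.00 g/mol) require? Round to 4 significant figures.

Graham's law gives t_O₃/t_HF = √(M_O₃/M_HF) = √(48.00/20.01) = √2.399 = 1.549.
So the time for O₃ is 244 × 1.549 = 377.9 s.

377.9 s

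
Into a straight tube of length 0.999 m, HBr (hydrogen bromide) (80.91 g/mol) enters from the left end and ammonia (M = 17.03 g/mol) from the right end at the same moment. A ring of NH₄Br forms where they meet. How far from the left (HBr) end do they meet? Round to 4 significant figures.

0.3142 m

Distances travelled in equal time are proportional to diffusion rates, so d_HBr/d_NH₃ = √(M_NH₃/M_HBr) = √(17.03/80.91) = 0.4588.
With d_HBr + d_NH₃ = 0.999 m, d_NH₃ = 0.999/(1 + 0.4588) = 0.6848 m.
d_HBr = 0.999 − 0.6848 = 0.3142 m.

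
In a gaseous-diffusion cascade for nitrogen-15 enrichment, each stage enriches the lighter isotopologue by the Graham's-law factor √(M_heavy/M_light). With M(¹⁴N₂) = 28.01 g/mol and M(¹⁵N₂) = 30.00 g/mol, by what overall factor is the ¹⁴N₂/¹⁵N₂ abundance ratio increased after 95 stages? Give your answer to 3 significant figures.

26.1

The single-stage factor is √(M_heavy/M_light), so 95 stages give [√(30.00/28.01)]^95 = (30.00/28.01)^(95/2).
= 1.07105^(95/2) = 26.1.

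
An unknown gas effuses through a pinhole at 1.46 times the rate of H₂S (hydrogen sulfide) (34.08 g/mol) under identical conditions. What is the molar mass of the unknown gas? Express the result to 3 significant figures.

16.0 g/mol

Since effusion rate ∝ 1/√M, rate_X/rate_H₂S = √(M_H₂S/M_X).
1.46 = √(34.08/M_X)
M_X = 34.08 / 1.46² = 34.08 / 2.132 = 16.0 g/mol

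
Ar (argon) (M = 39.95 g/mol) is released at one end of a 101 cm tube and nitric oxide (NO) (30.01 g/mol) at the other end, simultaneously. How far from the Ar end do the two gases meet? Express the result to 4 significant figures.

46.89 cm

Distances travelled in equal time are proportional to diffusion rates, so d_Ar/d_NO = √(M_NO/M_Ar) = √(30.01/39.95) = 0.8667.
With d_Ar + d_NO = 101 cm, d_NO = 101/(1 + 0.8667) = 54.11 cm.
d_Ar = 101 − 54.11 = 46.89 cm.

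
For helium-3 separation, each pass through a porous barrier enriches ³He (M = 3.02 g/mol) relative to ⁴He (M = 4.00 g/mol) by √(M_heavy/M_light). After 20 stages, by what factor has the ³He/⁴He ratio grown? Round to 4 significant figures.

The single-stage factor is √(M_heavy/M_light), so 20 stages give [√(4.00/3.02)]^20 = (4.00/3.02)^(20/2).
= 1.32450^10 = 16.62.

16.62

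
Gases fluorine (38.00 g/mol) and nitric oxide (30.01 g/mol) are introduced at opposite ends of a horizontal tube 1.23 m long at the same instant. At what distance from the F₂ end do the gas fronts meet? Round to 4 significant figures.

0.5787 m

Graham's law gives d_F₂/d_NO = rate_F₂/rate_NO = √(M_NO/M_F₂) = √(30.01/38.00) = 0.8887.
With d_F₂ + d_NO = 1.23 m, d_NO = 1.23/(1 + 0.8887) = 0.6513 m.
d_F₂ = 1.23 − 0.6513 = 0.5787 m.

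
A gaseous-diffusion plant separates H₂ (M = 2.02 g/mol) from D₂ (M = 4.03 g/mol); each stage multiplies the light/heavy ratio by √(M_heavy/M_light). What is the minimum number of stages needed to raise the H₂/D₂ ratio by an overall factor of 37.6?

Single-stage factor α = √(4.03/2.02), so ln α = ½ ln(1.99505) = 0.3453.
Need α^N ≥ 37.6 ⇒ N ≥ ln(37.6) / ln α = 3.627 / 0.3453 = 10.50.
Minimum whole number of stages: N = 11.

11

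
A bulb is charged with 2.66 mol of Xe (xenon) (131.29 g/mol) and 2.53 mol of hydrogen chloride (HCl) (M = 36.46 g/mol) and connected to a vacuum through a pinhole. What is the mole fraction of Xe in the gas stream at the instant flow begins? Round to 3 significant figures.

Rate_i ∝ x_i/√M_i (Graham's law weighted by mole fraction), so the effusate composition follows n_i/√M_i.
Mole fraction of Xe in the effusate = (n_Xe/√M_Xe) / (n_Xe/√M_Xe + n_HCl/√M_HCl)
= (2.66/√131.29) / (2.66/√131.29 + 2.53/√36.46) = 0.2321/(0.2321 + 0.4190) = 0.357.

0.357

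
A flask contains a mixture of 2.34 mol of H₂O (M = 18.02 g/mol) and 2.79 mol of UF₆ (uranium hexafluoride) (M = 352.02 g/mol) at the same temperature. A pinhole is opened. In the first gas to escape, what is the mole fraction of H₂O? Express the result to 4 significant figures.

0.7875

Rate_i ∝ x_i/√M_i (Graham's law weighted by mole fraction), so the effusate composition follows n_i/√M_i.
x_H₂O(eff) = (n_H₂O/√M_H₂O) / (n_H₂O/√M_H₂O + n_UF₆/√M_UF₆)
= (2.34/√18.02) / (2.34/√18.02 + 2.79/√352.02) = 0.5512/(0.5512 + 0.1487) = 0.7875.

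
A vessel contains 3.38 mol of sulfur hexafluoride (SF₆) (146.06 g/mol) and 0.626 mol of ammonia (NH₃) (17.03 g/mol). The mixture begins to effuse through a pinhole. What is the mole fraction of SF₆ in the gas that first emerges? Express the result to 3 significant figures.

Each component's effusion rate ∝ (its partial pressure)·(1/√M) ∝ n_i/√M_i.
Mole fraction of SF₆ in the effusate = (n_SF₆/√M_SF₆) / (n_SF₆/√M_SF₆ + n_NH₃/√M_NH₃)
= (3.38/√146.06) / (3.38/√146.06 + 0.626/√17.03) = 0.2797/(0.2797 + 0.1517) = 0.648.

0.648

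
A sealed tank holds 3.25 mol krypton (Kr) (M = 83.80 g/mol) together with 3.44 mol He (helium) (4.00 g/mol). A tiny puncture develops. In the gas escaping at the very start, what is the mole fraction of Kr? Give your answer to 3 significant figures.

Each component's effusion rate ∝ (its partial pressure)·(1/√M) ∝ n_i/√M_i.
x_Kr(eff) = (n_Kr/√M_Kr) / (n_Kr/√M_Kr + n_He/√M_He)
= (3.25/√83.80) / (3.25/√83.80 + 3.44/√4.00) = 0.3550/(0.3550 + 1.720) = 0.171.

0.171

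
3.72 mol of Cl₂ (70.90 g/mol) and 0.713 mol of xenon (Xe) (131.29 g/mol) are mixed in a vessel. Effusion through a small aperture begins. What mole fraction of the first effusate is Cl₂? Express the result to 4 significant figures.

0.8765

The effusion rate of species i is ∝ p_i/√M_i ∝ n_i/√M_i.
So x_Cl₂ in the escaping gas = (n_Cl₂/√M_Cl₂) / Σ(n_i/√M_i)
= (3.72/√70.90) / (3.72/√70.90 + 0.713/√131.29) = 0.4418/(0.4418 + 0.06223) = 0.8765.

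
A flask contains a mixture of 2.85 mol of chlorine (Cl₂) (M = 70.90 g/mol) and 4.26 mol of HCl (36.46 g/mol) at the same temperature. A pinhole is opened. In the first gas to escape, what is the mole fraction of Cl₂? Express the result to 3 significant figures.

0.324

Each component's effusion rate ∝ (its partial pressure)·(1/√M) ∝ n_i/√M_i.
Mole fraction of Cl₂ in the effusate = (n_Cl₂/√M_Cl₂) / (n_Cl₂/√M_Cl₂ + n_HCl/√M_HCl)
= (2.85/√70.90) / (2.85/√70.90 + 4.26/√36.46) = 0.3385/(0.3385 + 0.7055) = 0.324.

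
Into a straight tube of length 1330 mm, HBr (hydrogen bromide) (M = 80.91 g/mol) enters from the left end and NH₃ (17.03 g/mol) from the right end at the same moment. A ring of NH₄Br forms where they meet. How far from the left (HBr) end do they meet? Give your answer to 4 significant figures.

418.3 mm

In equal time, each gas travels a distance ∝ its rate ∝ 1/√M, so d_HBr/d_NH₃ = √(M_NH₃/M_HBr) = √(17.03/80.91) = 0.4588.
With d_HBr + d_NH₃ = 1330 mm, d_NH₃ = 1330/(1 + 0.4588) = 911.7 mm.
d_HBr = 1330 − 911.7 = 418.3 mm.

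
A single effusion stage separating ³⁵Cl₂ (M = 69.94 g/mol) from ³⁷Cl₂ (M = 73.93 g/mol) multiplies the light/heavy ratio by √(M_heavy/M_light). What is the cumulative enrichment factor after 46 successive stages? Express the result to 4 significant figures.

The single-stage factor is √(M_heavy/M_light), so 46 stages give [√(73.93/69.94)]^46 = (73.93/69.94)^(46/2).
= 1.05705^23 = 3.583.

3.583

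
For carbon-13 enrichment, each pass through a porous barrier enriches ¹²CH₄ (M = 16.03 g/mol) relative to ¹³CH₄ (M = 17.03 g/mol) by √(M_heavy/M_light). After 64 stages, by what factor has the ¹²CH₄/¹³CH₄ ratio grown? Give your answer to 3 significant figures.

Overall factor = α^64 with α = √(17.03/16.03), i.e. (17.03/16.03)^(64/2).
= 1.06238^32 = 6.93.

6.93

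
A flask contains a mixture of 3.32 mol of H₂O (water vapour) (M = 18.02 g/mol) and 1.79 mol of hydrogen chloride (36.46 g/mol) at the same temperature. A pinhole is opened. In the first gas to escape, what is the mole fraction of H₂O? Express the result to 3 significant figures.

0.725

Each component's effusion rate ∝ (its partial pressure)·(1/√M) ∝ n_i/√M_i.
Mole fraction of H₂O in the effusate = (n_H₂O/√M_H₂O) / (n_H₂O/√M_H₂O + n_HCl/√M_HCl)
= (3.32/√18.02) / (3.32/√18.02 + 1.79/√36.46) = 0.7821/(0.7821 + 0.2964) = 0.725.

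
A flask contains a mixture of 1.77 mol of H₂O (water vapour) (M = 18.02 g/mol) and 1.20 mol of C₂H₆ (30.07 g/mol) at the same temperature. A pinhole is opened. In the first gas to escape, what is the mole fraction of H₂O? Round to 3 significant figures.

The effusion rate of species i is ∝ p_i/√M_i ∝ n_i/√M_i.
x_H₂O(eff) = (n_H₂O/√M_H₂O) / (n_H₂O/√M_H₂O + n_C₂H₆/√M_C₂H₆)
= (1.77/√18.02) / (1.77/√18.02 + 1.20/√30.07) = 0.4170/(0.4170 + 0.2188) = 0.656.

0.656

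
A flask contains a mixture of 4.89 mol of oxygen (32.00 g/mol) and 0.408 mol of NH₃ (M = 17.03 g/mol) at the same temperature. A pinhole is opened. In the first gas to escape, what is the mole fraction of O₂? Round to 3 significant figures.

The effusion rate of species i is ∝ p_i/√M_i ∝ n_i/√M_i.
x_O₂(eff) = (n_O₂/√M_O₂) / (n_O₂/√M_O₂ + n_NH₃/√M_NH₃)
= (4.89/√32.00) / (4.89/√32.00 + 0.408/√17.03) = 0.8644/(0.8644 + 0.09887) = 0.897.

0.897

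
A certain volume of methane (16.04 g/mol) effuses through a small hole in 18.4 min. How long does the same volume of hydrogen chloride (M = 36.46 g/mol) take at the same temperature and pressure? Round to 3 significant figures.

Since effusion rate ∝ 1/√M, t_HCl/t_CH₄ = √(M_HCl/M_CH₄) = √(36.46/16.04) = √2.273 = 1.508.
So the time for HCl is 18.4 × 1.508 = 27.7 min.

27.7 min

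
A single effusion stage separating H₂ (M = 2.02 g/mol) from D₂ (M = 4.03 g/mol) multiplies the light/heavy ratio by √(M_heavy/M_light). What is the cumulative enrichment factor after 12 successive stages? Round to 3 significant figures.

Overall factor = α^12 with α = √(4.03/2.02), i.e. (4.03/2.02)^(12/2).
= 1.99505^6 = 63.1.

63.1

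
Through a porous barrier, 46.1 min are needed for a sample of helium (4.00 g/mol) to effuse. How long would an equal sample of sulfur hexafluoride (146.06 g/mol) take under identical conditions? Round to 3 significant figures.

279 min

Using Graham's law: t_SF₆/t_He = √(M_SF₆/M_He) = √(146.06/4.00) = √36.52 = 6.043.
So the time for SF₆ is 46.1 × 6.043 = 279 min.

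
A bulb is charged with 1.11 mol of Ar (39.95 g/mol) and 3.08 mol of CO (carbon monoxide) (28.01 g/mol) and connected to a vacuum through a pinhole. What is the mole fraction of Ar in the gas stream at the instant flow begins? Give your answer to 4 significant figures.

The effusion rate of species i is ∝ p_i/√M_i ∝ n_i/√M_i.
So x_Ar in the escaping gas = (n_Ar/√M_Ar) / Σ(n_i/√M_i)
= (1.11/√39.95) / (1.11/√39.95 + 3.08/√28.01) = 0.1756/(0.1756 + 0.5820) = 0.2318.

0.2318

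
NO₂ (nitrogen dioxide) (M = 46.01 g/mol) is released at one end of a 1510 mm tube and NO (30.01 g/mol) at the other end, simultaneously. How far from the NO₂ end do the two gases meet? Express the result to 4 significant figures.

674.6 mm

Distances travelled in equal time are proportional to diffusion rates, so d_NO₂/d_NO = √(M_NO/M_NO₂) = √(30.01/46.01) = 0.8076.
With d_NO₂ + d_NO = 1510 mm, d_NO = 1510/(1 + 0.8076) = 835.4 mm.
d_NO₂ = 1510 − 835.4 = 674.6 mm.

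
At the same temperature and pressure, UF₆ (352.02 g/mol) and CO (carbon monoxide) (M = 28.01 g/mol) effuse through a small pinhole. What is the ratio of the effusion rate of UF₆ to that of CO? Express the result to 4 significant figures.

0.2821

By Graham's law, rate_UF₆/rate_CO = √(M_CO/M_UF₆) = √(28.01/352.02) = √0.07957 = 0.2821.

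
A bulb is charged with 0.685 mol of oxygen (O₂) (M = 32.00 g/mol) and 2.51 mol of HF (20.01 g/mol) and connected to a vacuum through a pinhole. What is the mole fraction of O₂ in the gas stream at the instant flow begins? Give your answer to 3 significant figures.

0.178

Each component's effusion rate ∝ (its partial pressure)·(1/√M) ∝ n_i/√M_i.
So x_O₂ in the escaping gas = (n_O₂/√M_O₂) / Σ(n_i/√M_i)
= (0.685/√32.00) / (0.685/√32.00 + 2.51/√20.01) = 0.1211/(0.1211 + 0.5611) = 0.178.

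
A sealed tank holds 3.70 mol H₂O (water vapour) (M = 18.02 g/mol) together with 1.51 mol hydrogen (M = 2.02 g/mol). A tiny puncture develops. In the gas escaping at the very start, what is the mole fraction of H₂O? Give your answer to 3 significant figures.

Effusion rate of each component ∝ n_i/√M_i (partial pressure × 1/√M).
Mole fraction of H₂O in the effusate = (n_H₂O/√M_H₂O) / (n_H₂O/√M_H₂O + n_H₂/√M_H₂)
= (3.70/√18.02) / (3.70/√18.02 + 1.51/√2.02) = 0.8716/(0.8716 + 1.062) = 0.451.

0.451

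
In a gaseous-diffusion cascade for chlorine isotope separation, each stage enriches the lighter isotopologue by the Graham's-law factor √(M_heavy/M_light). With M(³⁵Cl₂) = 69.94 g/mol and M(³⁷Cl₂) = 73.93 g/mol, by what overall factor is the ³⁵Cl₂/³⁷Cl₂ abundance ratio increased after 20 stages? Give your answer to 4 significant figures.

After 20 stages the ratio has grown by (√(73.93/69.94))^20 = (73.93/69.94)^(20/2).
= 1.05705^10 = 1.742.

1.742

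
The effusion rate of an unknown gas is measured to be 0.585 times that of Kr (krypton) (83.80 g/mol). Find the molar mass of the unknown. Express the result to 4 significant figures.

By Graham's law, rate_X/rate_Kr = √(M_Kr/M_X).
0.585 = √(83.80/M_X)
M_X = 83.80 / 0.585² = 83.80 / 0.3422 = 244.9 g/mol

244.9 g/mol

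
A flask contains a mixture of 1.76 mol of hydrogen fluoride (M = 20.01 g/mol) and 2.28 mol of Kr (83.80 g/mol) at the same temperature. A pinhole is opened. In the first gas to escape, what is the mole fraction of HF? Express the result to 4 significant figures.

The effusion rate of species i is ∝ p_i/√M_i ∝ n_i/√M_i.
So x_HF in the escaping gas = (n_HF/√M_HF) / Σ(n_i/√M_i)
= (1.76/√20.01) / (1.76/√20.01 + 2.28/√83.80) = 0.3934/(0.3934 + 0.2491) = 0.6124.

0.6124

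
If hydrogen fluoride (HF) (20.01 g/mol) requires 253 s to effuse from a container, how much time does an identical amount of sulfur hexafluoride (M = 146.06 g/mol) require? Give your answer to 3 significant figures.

684 s

Using Graham's law: t_SF₆/t_HF = √(M_SF₆/M_HF) = √(146.06/20.01) = √7.299 = 2.702.
So the time for SF₆ is 253 × 2.702 = 684 s.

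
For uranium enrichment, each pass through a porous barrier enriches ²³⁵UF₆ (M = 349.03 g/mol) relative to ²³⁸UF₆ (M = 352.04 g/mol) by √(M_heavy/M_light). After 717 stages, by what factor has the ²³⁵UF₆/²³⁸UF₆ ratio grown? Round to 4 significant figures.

After 717 stages the ratio has grown by (√(352.04/349.03))^717 = (352.04/349.03)^(717/2).
= 1.00862^(717/2) = 21.72.

21.72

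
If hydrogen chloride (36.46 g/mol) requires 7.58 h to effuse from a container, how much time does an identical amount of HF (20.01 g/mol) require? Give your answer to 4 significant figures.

5.615 h

Using Graham's law: t_HF/t_HCl = √(M_HF/M_HCl) = √(20.01/36.46) = √0.5488 = 0.7408.
So the time for HF is 7.58 × 0.7408 = 5.615 h.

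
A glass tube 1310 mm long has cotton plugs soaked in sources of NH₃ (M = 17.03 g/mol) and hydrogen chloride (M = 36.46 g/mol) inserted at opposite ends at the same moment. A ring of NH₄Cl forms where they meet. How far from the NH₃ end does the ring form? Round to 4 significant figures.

778.2 mm

Graham's law gives d_NH₃/d_HCl = rate_NH₃/rate_HCl = √(M_HCl/M_NH₃) = √(36.46/17.03) = 1.463.
With d_NH₃ + d_HCl = 1310 mm, d_HCl = 1310/(1 + 1.463) = 531.8 mm.
d_NH₃ = 1310 − 531.8 = 778.2 mm.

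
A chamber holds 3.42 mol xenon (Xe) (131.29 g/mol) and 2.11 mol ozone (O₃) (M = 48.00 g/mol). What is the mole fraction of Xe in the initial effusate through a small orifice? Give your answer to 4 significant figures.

0.4950

Each component's effusion rate ∝ (its partial pressure)·(1/√M) ∝ n_i/√M_i.
Mole fraction of Xe in the effusate = (n_Xe/√M_Xe) / (n_Xe/√M_Xe + n_O₃/√M_O₃)
= (3.42/√131.29) / (3.42/√131.29 + 2.11/√48.00) = 0.2985/(0.2985 + 0.3046) = 0.4950.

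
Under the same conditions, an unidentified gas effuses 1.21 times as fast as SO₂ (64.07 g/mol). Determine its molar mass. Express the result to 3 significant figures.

Graham's law gives rate_X/rate_SO₂ = √(M_SO₂/M_X).
1.21 = √(64.07/M_X)
M_X = 64.07 / 1.21² = 64.07 / 1.464 = 43.8 g/mol

43.8 g/mol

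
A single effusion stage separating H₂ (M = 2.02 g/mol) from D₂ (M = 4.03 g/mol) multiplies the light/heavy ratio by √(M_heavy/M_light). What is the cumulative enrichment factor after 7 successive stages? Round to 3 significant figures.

Each stage multiplies the ratio by α = √(4.03/2.02), so after 7 stages the overall factor is α^7 = (4.03/2.02)^(7/2).
= 1.99505^(7/2) = 11.2.

11.2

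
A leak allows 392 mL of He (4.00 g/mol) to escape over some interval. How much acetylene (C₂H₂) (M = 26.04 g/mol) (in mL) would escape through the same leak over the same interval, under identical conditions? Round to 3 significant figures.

From Graham's law, rate_C₂H₂/rate_He = √(M_He/M_C₂H₂) = √(4.00/26.04) = √0.1536 = 0.3919.
So the volume for C₂H₂ is 392 × 0.3919 = 154 mL.

154 mL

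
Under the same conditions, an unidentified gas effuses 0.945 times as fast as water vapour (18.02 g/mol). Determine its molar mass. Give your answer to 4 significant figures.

20.18 g/mol

Using Graham's law: rate_X/rate_H₂O = √(M_H₂O/M_X).
0.945 = √(18.02/M_X)
M_X = 18.02 / 0.945² = 18.02 / 0.8930 = 20.18 g/mol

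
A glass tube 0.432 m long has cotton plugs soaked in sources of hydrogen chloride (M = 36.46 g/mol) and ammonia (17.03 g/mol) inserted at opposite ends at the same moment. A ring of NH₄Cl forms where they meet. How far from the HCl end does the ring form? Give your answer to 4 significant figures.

The fronts meet when d_HCl + d_NH₃ = L with d_HCl/d_NH₃ = √(M_NH₃/M_HCl) (Graham's law). Here √(M_NH₃/M_HCl) = √(17.03/36.46) = 0.6834.
With d_HCl + d_NH₃ = 0.432 m, d_NH₃ = 0.432/(1 + 0.6834) = 0.2566 m.
d_HCl = 0.432 − 0.2566 = 0.1754 m.

0.1754 m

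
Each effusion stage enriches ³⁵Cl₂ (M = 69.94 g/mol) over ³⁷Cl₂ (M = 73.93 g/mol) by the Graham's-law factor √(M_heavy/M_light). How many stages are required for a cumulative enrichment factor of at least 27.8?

Per stage α = (73.93/69.94)^(1/2) = 1.05705^0.5, giving ln α = 0.02774.
Need α^N ≥ 27.8 ⇒ N ≥ ln(27.8) / ln α = 3.325 / 0.02774 = 119.86.
Minimum whole number of stages: N = 120.

120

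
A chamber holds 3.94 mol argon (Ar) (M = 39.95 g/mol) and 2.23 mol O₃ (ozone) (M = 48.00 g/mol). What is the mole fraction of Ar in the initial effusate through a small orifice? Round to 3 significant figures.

0.659

The effusion rate of species i is ∝ p_i/√M_i ∝ n_i/√M_i.
So x_Ar in the escaping gas = (n_Ar/√M_Ar) / Σ(n_i/√M_i)
= (3.94/√39.95) / (3.94/√39.95 + 2.23/√48.00) = 0.6234/(0.6234 + 0.3219) = 0.659.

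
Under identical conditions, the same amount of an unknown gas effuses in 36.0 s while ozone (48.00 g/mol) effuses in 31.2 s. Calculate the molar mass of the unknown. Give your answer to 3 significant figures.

63.9 g/mol

Graham's law gives t_X/t_O₃ = √(M_X/M_O₃).
36.0/31.2 = 1.154 = √(M_X/48.00)
M_X = 48.00 × 1.154² = 48.00 × 1.331 = 63.9 g/mol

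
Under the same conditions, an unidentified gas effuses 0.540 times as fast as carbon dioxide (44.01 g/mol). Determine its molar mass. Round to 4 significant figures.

From Graham's law, rate_X/rate_CO₂ = √(M_CO₂/M_X).
0.540 = √(44.01/M_X)
M_X = 44.01 / 0.540² = 44.01 / 0.2916 = 150.9 g/mol

150.9 g/mol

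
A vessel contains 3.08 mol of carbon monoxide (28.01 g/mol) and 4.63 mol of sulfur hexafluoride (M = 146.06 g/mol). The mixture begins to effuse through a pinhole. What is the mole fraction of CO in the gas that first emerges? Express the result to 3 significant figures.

The effusion rate of species i is ∝ p_i/√M_i ∝ n_i/√M_i.
x_CO(eff) = (n_CO/√M_CO) / (n_CO/√M_CO + n_SF₆/√M_SF₆)
= (3.08/√28.01) / (3.08/√28.01 + 4.63/√146.06) = 0.5820/(0.5820 + 0.3831) = 0.603.

0.603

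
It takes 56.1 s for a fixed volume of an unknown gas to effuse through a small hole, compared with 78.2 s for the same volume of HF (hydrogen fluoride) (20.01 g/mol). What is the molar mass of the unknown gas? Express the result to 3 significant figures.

By Graham's law, t_X/t_HF = √(M_X/M_HF).
56.1/78.2 = 0.7174 = √(M_X/20.01)
M_X = 20.01 × 0.7174² = 20.01 × 0.5147 = 10.3 g/mol

10.3 g/mol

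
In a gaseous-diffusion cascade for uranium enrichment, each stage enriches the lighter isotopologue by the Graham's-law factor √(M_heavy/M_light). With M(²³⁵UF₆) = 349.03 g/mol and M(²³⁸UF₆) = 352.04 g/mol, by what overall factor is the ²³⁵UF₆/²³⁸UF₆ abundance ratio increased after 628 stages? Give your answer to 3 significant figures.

Each stage multiplies the ratio by α = √(352.04/349.03), so after 628 stages the overall factor is α^628 = (352.04/349.03)^(628/2).
= 1.00862^314 = 14.8.

14.8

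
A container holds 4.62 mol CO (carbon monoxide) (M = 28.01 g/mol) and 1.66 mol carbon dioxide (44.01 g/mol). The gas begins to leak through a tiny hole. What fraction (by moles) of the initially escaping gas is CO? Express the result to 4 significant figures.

Effusion rate of each component ∝ n_i/√M_i (partial pressure × 1/√M).
Mole fraction of CO in the effusate = (n_CO/√M_CO) / (n_CO/√M_CO + n_CO₂/√M_CO₂)
= (4.62/√28.01) / (4.62/√28.01 + 1.66/√44.01) = 0.8729/(0.8729 + 0.2502) = 0.7772.

0.7772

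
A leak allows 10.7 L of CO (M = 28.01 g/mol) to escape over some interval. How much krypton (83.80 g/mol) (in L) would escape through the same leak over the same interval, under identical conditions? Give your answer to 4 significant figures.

6.186 L

By Graham's law, rate_Kr/rate_CO = √(M_CO/M_Kr) = √(28.01/83.80) = √0.3342 = 0.5781.
So the volume for Kr is 10.7 × 0.5781 = 6.186 L.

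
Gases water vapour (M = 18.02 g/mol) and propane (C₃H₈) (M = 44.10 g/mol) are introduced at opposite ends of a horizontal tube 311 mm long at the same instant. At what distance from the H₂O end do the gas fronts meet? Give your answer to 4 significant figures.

189.7 mm

In equal time, each gas travels a distance ∝ its rate ∝ 1/√M, so d_H₂O/d_C₃H₈ = √(M_C₃H₈/M_H₂O) = √(44.10/18.02) = 1.564.
With d_H₂O + d_C₃H₈ = 311 mm, d_C₃H₈ = 311/(1 + 1.564) = 121.3 mm.
d_H₂O = 311 − 121.3 = 189.7 mm.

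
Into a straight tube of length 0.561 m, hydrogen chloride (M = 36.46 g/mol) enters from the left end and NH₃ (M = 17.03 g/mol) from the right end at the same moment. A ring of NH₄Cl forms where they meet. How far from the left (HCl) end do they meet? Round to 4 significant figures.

0.2278 m

The fronts meet when d_HCl + d_NH₃ = L with d_HCl/d_NH₃ = √(M_NH₃/M_HCl) (Graham's law). Here √(M_NH₃/M_HCl) = √(17.03/36.46) = 0.6834.
With d_HCl + d_NH₃ = 0.561 m, d_NH₃ = 0.561/(1 + 0.6834) = 0.3332 m.
d_HCl = 0.561 − 0.3332 = 0.2278 m.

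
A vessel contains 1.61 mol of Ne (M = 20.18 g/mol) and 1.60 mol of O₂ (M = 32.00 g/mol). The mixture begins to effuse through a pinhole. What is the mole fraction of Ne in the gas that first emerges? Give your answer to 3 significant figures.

Rate_i ∝ x_i/√M_i (Graham's law weighted by mole fraction), so the effusate composition follows n_i/√M_i.
So x_Ne in the escaping gas = (n_Ne/√M_Ne) / Σ(n_i/√M_i)
= (1.61/√20.18) / (1.61/√20.18 + 1.60/√32.00) = 0.3584/(0.3584 + 0.2828) = 0.559.

0.559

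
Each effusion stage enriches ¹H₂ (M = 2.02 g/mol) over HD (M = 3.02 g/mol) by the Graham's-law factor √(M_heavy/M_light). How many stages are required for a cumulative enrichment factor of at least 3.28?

6

Single-stage factor α = √(3.02/2.02), so ln α = ½ ln(1.49505) = 0.2011.
Need α^N ≥ 3.28 ⇒ N ≥ ln(3.28) / ln α = 1.188 / 0.2011 = 5.91.
So at least 6 stages are needed.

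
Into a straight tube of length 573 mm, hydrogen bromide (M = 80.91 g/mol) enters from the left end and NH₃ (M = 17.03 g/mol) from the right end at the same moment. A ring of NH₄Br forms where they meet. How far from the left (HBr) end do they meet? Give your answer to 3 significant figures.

180 mm

The fronts meet when d_HBr + d_NH₃ = L with d_HBr/d_NH₃ = √(M_NH₃/M_HBr) (Graham's law). Here √(M_NH₃/M_HBr) = √(17.03/80.91) = 0.4588.
With d_HBr + d_NH₃ = 573 mm, d_NH₃ = 573/(1 + 0.4588) = 392.8 mm.
d_HBr = 573 − 392.8 = 180 mm.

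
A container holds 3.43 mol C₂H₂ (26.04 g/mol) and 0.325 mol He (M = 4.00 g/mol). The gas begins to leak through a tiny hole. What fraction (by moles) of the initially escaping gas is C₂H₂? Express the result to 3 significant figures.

Effusion rate of each component ∝ n_i/√M_i (partial pressure × 1/√M).
x_C₂H₂(eff) = (n_C₂H₂/√M_C₂H₂) / (n_C₂H₂/√M_C₂H₂ + n_He/√M_He)
= (3.43/√26.04) / (3.43/√26.04 + 0.325/√4.00) = 0.6722/(0.6722 + 0.1625) = 0.805.

0.805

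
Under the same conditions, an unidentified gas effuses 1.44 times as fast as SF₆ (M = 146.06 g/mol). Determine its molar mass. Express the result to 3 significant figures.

Using Graham's law: rate_X/rate_SF₆ = √(M_SF₆/M_X).
1.44 = √(146.06/M_X)
M_X = 146.06 / 1.44² = 146.06 / 2.074 = 70.4 g/mol

70.4 g/mol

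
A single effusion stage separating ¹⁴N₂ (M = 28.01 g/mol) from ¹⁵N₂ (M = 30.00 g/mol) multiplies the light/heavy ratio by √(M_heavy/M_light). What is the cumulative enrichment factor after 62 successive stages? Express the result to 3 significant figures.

8.40

Overall factor = α^62 with α = √(30.00/28.01), i.e. (30.00/28.01)^(62/2).
= 1.07105^31 = 8.40.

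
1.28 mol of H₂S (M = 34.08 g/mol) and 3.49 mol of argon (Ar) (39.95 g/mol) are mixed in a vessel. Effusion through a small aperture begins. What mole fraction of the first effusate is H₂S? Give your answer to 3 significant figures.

0.284

Each component's effusion rate ∝ (its partial pressure)·(1/√M) ∝ n_i/√M_i.
x_H₂S(eff) = (n_H₂S/√M_H₂S) / (n_H₂S/√M_H₂S + n_Ar/√M_Ar)
= (1.28/√34.08) / (1.28/√34.08 + 3.49/√39.95) = 0.2193/(0.2193 + 0.5522) = 0.284.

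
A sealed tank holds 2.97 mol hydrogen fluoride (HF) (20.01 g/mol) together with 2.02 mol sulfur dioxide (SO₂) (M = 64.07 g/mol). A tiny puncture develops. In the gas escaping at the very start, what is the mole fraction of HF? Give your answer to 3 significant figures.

0.725

Each component's effusion rate ∝ (its partial pressure)·(1/√M) ∝ n_i/√M_i.
Mole fraction of HF in the effusate = (n_HF/√M_HF) / (n_HF/√M_HF + n_SO₂/√M_SO₂)
= (2.97/√20.01) / (2.97/√20.01 + 2.02/√64.07) = 0.6639/(0.6639 + 0.2524) = 0.725.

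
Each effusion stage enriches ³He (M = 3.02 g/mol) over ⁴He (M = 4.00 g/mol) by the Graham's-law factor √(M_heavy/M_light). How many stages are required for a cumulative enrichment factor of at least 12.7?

19

Single-stage factor α = √(4.00/3.02), so ln α = ½ ln(1.32450) = 0.1405.
Need α^N ≥ 12.7 ⇒ N ≥ ln(12.7) / ln α = 2.542 / 0.1405 = 18.09.
So at least 19 stages are needed.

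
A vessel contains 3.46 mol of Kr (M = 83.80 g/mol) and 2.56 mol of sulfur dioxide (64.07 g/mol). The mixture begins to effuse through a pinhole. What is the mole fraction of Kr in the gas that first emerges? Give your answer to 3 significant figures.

Each component's effusion rate ∝ (its partial pressure)·(1/√M) ∝ n_i/√M_i.
Mole fraction of Kr in the effusate = (n_Kr/√M_Kr) / (n_Kr/√M_Kr + n_SO₂/√M_SO₂)
= (3.46/√83.80) / (3.46/√83.80 + 2.56/√64.07) = 0.3780/(0.3780 + 0.3198) = 0.542.

0.542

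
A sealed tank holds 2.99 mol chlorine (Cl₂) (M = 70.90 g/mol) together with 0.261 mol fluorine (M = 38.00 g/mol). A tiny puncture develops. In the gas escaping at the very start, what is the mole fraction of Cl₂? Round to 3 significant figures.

Rate_i ∝ x_i/√M_i (Graham's law weighted by mole fraction), so the effusate composition follows n_i/√M_i.
x_Cl₂(eff) = (n_Cl₂/√M_Cl₂) / (n_Cl₂/√M_Cl₂ + n_F₂/√M_F₂)
= (2.99/√70.90) / (2.99/√70.90 + 0.261/√38.00) = 0.3551/(0.3551 + 0.04234) = 0.893.

0.893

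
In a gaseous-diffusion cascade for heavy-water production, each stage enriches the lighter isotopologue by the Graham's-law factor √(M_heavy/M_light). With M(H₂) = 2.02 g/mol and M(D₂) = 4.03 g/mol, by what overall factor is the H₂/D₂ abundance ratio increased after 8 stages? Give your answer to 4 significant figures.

15.84

Overall factor = α^8 with α = √(4.03/2.02), i.e. (4.03/2.02)^(8/2).
= 1.99505^4 = 15.84.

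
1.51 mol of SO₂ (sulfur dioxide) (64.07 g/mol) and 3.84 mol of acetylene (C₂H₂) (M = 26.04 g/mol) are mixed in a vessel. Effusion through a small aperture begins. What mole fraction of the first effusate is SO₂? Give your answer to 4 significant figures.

0.2004

Effusion rate of each component ∝ n_i/√M_i (partial pressure × 1/√M).
x_SO₂(eff) = (n_SO₂/√M_SO₂) / (n_SO₂/√M_SO₂ + n_C₂H₂/√M_C₂H₂)
= (1.51/√64.07) / (1.51/√64.07 + 3.84/√26.04) = 0.1886/(0.1886 + 0.7525) = 0.2004.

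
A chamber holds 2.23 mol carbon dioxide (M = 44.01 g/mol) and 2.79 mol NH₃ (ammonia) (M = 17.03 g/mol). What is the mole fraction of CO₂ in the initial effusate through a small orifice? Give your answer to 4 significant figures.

Rate_i ∝ x_i/√M_i (Graham's law weighted by mole fraction), so the effusate composition follows n_i/√M_i.
So x_CO₂ in the escaping gas = (n_CO₂/√M_CO₂) / Σ(n_i/√M_i)
= (2.23/√44.01) / (2.23/√44.01 + 2.79/√17.03) = 0.3361/(0.3361 + 0.6761) = 0.3321.

0.3321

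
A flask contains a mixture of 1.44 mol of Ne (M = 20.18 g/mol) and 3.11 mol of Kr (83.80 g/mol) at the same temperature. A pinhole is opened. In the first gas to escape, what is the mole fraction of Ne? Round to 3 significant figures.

Rate_i ∝ x_i/√M_i (Graham's law weighted by mole fraction), so the effusate composition follows n_i/√M_i.
Mole fraction of Ne in the effusate = (n_Ne/√M_Ne) / (n_Ne/√M_Ne + n_Kr/√M_Kr)
= (1.44/√20.18) / (1.44/√20.18 + 3.11/√83.80) = 0.3206/(0.3206 + 0.3397) = 0.485.

0.485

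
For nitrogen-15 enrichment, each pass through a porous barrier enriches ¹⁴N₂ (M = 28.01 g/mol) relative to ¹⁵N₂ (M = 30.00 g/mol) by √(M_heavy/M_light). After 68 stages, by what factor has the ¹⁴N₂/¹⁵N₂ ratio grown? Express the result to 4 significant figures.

The single-stage factor is √(M_heavy/M_light), so 68 stages give [√(30.00/28.01)]^68 = (30.00/28.01)^(68/2).
= 1.07105^34 = 10.32.

10.32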